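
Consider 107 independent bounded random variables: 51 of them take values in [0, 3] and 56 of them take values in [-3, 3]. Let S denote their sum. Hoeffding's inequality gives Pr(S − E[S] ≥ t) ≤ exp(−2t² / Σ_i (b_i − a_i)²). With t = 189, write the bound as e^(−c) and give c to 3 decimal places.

Σ(b_i − a_i)² = 51·3² + 56·6² = 2475.
c = 2t² / 2475 = 2·189² / 2475 = 28.8655.

28.865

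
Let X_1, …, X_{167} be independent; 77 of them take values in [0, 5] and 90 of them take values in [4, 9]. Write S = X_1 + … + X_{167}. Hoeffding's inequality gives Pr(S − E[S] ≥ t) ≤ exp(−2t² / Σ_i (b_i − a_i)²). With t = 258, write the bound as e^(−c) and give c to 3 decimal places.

31.887

Σ(b_i − a_i)² = 77·5² + 90·5² = 4175.
c = 2t² / 4175 = 2·258² / 4175 = 31.8869.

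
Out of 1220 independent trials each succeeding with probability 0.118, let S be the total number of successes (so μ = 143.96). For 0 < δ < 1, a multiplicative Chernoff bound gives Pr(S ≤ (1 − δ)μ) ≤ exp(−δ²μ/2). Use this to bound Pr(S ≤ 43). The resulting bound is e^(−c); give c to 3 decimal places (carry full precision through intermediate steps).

35.402

Write 43 = (1 − δ)μ, so δ = 1 − 43/143.96 = 0.7013059…
Then the exponent is δ²μ/2 = (μ − 43)²/(2μ) = 35.401923.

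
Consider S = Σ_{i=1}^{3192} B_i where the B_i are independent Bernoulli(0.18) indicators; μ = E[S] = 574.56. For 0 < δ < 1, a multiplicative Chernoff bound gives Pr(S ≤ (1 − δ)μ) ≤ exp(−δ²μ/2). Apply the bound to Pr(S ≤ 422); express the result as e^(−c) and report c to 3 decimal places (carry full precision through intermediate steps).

Write 422 = (1 − δ)μ, so δ = 1 − 422/574.56 = 0.2655249…
Then the exponent is δ²μ/2 = (μ − 422)²/(2μ) = 20.254241.

20.254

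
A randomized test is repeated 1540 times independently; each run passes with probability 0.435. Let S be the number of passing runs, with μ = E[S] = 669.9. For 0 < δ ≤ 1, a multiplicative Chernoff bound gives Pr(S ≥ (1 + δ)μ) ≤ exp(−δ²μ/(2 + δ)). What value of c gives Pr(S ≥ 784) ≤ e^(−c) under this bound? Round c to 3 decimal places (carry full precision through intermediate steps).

8.954

Write 784 = (1 + δ)μ, so δ = 784/669.9 − 1 = 0.1703239…
Then the exponent is δ²μ/(2 + δ) = (784 − μ)² / (μ·(2 + δ)) = 8.954405.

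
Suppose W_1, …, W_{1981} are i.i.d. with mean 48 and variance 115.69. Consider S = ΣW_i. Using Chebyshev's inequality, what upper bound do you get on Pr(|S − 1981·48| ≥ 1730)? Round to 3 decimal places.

Var(S) = n·Var(W_i) = 1981·115.69 = 229181.89.
Chebyshev: Pr(|S − 1981·48| ≥ 1730) ≤ Var(S)/1730² = 229181.89/2992900 = 0.0766.

0.077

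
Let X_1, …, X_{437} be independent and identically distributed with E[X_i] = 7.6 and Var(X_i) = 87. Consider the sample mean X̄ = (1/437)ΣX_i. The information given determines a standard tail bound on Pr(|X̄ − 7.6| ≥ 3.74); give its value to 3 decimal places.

With mean and variance of each term known, Chebyshev's inequality bounds the deviation of the sum (or sample mean).
Var(X̄) = Var(X_i)/n = 87/437 = 0.19908.
Chebyshev: Pr(|X̄ − 7.6| ≥ 3.74) ≤ Var(X̄)/(3.74)² = 87/(437·3.74²) = 0.0142.

0.014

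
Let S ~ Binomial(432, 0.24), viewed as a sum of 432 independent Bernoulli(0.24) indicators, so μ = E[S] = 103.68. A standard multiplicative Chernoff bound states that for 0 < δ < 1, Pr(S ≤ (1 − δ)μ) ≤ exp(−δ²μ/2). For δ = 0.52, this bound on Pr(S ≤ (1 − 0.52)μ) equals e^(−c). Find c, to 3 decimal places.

14.018

c = δ²μ/2 = 0.52²·103.68/2 = 14.0175.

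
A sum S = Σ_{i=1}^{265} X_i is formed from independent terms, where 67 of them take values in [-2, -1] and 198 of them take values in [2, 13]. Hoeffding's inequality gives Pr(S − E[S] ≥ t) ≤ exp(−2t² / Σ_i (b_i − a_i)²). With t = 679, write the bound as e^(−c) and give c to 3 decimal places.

38.380

Σ(b_i − a_i)² = 67·1² + 198·11² = 24025.
c = 2t² / 24025 = 2·679² / 24025 = 38.3801.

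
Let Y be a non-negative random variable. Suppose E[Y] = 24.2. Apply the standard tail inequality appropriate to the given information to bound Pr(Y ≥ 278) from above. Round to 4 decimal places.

0.0871

Only the mean of a non-negative variable is known, so Markov's inequality is the applicable tail bound.
Markov's inequality: for a non-negative random variable, Pr(Y ≥ a) ≤ E[Y]/a.
Here E[Y] = 24.2 and a = 278, so the bound is 24.2/278 = 0.0871.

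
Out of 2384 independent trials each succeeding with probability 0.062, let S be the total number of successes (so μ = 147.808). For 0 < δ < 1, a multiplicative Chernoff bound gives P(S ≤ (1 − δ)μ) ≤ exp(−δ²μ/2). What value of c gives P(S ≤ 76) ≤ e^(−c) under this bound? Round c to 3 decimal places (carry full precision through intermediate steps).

17.443

Write 76 = (1 − δ)μ, so δ = 1 − 76/147.808 = 0.4858194…
Then the exponent is δ²μ/2 = (μ − 76)²/(2μ) = 17.442861.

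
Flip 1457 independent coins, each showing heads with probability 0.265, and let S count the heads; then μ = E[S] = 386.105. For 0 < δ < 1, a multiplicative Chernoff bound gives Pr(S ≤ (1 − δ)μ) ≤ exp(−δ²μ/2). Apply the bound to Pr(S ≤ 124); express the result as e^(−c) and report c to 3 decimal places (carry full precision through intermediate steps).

88.964

Write 124 = (1 − δ)μ, so δ = 1 − 124/386.105 = 0.6788438…
Then the exponent is δ²μ/2 = (μ − 124)²/(2μ) = 88.964182.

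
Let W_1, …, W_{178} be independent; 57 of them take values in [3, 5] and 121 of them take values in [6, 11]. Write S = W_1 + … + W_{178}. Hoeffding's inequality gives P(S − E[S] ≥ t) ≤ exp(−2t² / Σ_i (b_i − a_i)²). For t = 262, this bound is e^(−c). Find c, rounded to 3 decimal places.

Σ(b_i − a_i)² = 57·2² + 121·5² = 3253.
c = 2t² / 3253 = 2·262² / 3253 = 42.2035.

42.204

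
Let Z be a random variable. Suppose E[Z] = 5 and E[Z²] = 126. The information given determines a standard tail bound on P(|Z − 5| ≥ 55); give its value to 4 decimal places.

0.0334

The first two moments determine the variance, so Chebyshev's inequality is the sharpest standard bound available.
Var(Z) = E[Z²] − (E[Z])² = 126 − 25 = 101.
Chebyshev's inequality: P(|Z − μ| ≥ t) ≤ Var(Z)/t² = 101/3025 = 0.0334.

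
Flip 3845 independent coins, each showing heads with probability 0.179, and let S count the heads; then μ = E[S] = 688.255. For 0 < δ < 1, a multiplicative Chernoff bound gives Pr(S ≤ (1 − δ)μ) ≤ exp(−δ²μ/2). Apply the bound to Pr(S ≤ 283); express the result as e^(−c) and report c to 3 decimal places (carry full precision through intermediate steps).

Write 283 = (1 − δ)μ, so δ = 1 − 283/688.255 = 0.5888152…
Then the exponent is δ²μ/2 = (μ − 283)²/(2μ) = 119.310150.

119.310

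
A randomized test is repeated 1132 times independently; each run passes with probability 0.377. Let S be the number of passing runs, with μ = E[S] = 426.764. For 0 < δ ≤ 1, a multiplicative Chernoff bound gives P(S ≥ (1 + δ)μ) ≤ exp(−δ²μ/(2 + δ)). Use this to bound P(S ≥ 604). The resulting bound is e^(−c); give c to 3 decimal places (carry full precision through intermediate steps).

30.475

Write 604 = (1 + δ)μ, so δ = 604/426.764 − 1 = 0.4153021…
Then the exponent is δ²μ/(2 + δ) = (604 − μ)² / (μ·(2 + δ)) = 30.475065.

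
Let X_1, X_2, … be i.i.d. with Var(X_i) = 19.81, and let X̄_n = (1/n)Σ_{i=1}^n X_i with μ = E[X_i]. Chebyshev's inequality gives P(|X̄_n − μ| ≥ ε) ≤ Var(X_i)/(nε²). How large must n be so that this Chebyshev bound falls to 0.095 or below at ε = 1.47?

Require 19.81/(n·1.47²) ≤ 0.095, i.e. n ≥ 19.81/(0.095·1.47²) = 96.500.
The smallest integer n is 97.

97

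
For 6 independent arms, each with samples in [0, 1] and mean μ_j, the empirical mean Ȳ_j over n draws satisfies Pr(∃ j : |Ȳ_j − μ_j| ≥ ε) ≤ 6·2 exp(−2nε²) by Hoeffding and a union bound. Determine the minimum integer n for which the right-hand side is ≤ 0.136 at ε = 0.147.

Need 2·6·exp(−2nε²) ≤ 0.136, i.e. exp(−2nε²) ≤ 0.136/12.
So 2nε² ≥ ln(12/0.136) = 4.480007.
Hence n ≥ 4.480007/(2·0.147²) = 103.661.
The smallest integer n is 104.

104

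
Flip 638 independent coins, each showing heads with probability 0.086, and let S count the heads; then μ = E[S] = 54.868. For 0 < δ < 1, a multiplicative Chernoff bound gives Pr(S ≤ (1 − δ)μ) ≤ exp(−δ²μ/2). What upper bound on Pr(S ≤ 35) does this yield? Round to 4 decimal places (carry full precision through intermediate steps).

0.0274

Write 35 = (1 − δ)μ, so δ = 1 − 35/54.868 = 0.3621054…
Then the exponent is δ²μ/2 = (μ − 35)²/(2μ) = 3.597155.
Bound = exp(−3.597155) = 0.02740.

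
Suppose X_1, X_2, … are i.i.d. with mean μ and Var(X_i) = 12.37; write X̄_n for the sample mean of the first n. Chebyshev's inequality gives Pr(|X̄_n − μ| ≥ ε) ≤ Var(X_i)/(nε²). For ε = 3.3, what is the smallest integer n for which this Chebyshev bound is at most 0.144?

8

Require 12.37/(n·3.3²) ≤ 0.144, i.e. n ≥ 12.37/(0.144·3.3²) = 7.888.
The smallest integer n is 8.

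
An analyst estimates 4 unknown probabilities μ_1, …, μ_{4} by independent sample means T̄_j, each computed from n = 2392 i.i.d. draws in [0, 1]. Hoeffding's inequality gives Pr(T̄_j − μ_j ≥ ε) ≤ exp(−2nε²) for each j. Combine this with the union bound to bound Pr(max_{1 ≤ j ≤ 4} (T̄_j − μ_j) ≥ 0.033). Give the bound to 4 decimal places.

0.0219

Per-experiment Hoeffding bound: exp(−2·2392·0.033²) = exp(−5.20978) = 0.0054629.
Union bound over 4 events: 4·0.0054629 = 0.02185.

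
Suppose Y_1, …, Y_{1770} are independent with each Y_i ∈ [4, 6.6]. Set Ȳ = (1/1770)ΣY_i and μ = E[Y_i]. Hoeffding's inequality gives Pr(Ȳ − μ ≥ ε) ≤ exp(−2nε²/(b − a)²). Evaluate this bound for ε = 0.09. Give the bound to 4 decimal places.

Exponent: 2nε²/(b − a)² = 2·1770·0.09² / 2.6² = 4.24172.
Bound = exp(−4.24172) = 0.01438.

0.0144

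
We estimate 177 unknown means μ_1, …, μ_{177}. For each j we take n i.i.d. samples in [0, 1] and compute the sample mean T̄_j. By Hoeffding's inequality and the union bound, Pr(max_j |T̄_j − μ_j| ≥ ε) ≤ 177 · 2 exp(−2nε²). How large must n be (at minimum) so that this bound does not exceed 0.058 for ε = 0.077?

736

Need 2·177·exp(−2nε²) ≤ 0.058, i.e. exp(−2nε²) ≤ 0.058/354.
So 2nε² ≥ ln(354/0.058) = 8.716609.
Hence n ≥ 8.716609/(2·0.077²) = 735.083.
The smallest integer n is 736.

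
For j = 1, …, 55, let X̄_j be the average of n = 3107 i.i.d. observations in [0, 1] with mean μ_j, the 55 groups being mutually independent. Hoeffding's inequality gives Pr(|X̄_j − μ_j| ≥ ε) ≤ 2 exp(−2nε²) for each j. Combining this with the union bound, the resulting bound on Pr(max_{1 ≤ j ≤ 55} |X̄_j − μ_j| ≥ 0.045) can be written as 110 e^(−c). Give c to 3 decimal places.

Union bound over the 55 events: Pr(max_{1 ≤ j ≤ 55} |X̄_j − μ_j| ≥ 0.045) ≤ 55·2·exp(−2nε²) = 110 exp(−2·3107·0.045²).
So c = 2·3107·0.045² = 12.5833.

12.583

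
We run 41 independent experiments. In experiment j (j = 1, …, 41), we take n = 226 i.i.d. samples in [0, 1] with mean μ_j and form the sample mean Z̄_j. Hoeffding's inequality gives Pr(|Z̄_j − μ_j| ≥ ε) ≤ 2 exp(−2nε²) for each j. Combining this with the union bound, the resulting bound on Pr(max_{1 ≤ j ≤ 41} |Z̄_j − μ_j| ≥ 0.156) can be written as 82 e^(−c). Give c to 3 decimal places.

11.000

Union bound over the 41 events: Pr(max_{1 ≤ j ≤ 41} |Z̄_j − μ_j| ≥ 0.156) ≤ 41·2·exp(−2nε²) = 82 exp(−2·226·0.156²).
So c = 2·226·0.156² = 10.9999.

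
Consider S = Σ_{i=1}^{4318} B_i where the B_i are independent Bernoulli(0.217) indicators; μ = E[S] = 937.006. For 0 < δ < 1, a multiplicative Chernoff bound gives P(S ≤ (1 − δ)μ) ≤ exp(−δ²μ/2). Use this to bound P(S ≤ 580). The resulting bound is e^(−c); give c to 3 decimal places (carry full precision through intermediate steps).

68.011

Write 580 = (1 − δ)μ, so δ = 1 − 580/937.006 = 0.3810072…
Then the exponent is δ²μ/2 = (μ − 580)²/(2μ) = 68.010922.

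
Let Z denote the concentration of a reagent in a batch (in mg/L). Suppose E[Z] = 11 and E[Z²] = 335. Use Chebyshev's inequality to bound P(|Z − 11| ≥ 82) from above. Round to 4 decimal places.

Var(Z) = E[Z²] − (E[Z])² = 335 − 121 = 214.
Chebyshev's inequality: P(|Z − μ| ≥ t) ≤ Var(Z)/t² = 214/6724 = 0.0318.

0.0318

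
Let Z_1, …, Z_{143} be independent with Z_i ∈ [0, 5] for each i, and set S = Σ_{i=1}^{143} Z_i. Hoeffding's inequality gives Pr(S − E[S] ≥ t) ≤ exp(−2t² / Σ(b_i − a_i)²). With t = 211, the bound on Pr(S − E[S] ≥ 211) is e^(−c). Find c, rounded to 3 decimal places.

24.907

Σ(b_i − a_i)² = 143·(5)² = 3575.
c = 2t²/3575 = 2·211²/3575 = 24.9069.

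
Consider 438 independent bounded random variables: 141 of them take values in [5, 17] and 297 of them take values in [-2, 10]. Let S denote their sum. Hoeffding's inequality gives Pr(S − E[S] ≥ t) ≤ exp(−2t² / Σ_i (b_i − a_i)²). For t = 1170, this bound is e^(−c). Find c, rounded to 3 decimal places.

Σ(b_i − a_i)² = 141·12² + 297·12² = 63072.
c = 2t² / 63072 = 2·1170² / 63072 = 43.4075.

43.408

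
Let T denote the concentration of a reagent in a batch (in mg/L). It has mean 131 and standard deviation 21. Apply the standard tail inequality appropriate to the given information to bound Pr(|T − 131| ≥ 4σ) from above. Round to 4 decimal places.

0.0625

Mean and variance are known, so Chebyshev's inequality applies.
Chebyshev: Pr(|T − μ| ≥ t) ≤ Var(T)/t².
Var(T) = σ² = 21² = 441.
t = 4·21 = 84.
Bound = 441 / 7056 = 0.0625.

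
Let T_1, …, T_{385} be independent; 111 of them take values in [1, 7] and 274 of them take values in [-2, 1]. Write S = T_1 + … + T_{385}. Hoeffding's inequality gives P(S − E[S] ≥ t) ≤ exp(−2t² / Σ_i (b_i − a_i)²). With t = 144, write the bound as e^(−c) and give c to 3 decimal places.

Σ(b_i − a_i)² = 111·6² + 274·3² = 6462.
c = 2t² / 6462 = 2·144² / 6462 = 6.4178.

6.418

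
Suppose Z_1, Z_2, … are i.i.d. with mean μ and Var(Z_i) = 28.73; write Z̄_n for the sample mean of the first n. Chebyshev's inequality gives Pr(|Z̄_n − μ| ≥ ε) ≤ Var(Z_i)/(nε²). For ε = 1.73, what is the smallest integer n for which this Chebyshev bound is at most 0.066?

146

Require 28.73/(n·1.73²) ≤ 0.066, i.e. n ≥ 28.73/(0.066·1.73²) = 145.445.
The smallest integer n is 146.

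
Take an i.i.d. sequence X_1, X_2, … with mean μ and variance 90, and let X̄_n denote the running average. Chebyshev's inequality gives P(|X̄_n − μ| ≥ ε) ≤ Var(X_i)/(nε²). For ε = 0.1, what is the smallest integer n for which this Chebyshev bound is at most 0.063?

Require 90/(n·0.1²) ≤ 0.063, i.e. n ≥ 90/(0.063·0.1²) = 142857.143.
The smallest integer n is 142858.

142858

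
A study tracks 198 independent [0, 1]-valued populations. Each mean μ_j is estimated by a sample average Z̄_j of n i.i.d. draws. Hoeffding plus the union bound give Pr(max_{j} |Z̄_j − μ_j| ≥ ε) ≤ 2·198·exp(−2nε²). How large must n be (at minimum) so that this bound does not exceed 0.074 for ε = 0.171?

147

Need 2·198·exp(−2nε²) ≤ 0.074, i.e. exp(−2nε²) ≤ 0.074/396.
So 2nε² ≥ ln(396/0.074) = 8.585104.
Hence n ≥ 8.585104/(2·0.171²) = 146.799.
The smallest integer n is 147.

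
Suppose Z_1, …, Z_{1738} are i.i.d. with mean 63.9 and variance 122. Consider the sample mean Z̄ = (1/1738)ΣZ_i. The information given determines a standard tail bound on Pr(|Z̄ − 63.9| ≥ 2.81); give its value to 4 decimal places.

With mean and variance of each term known, Chebyshev's inequality bounds the deviation of the sum (or sample mean).
Var(Z̄) = Var(Z_i)/n = 122/1738 = 0.070196.
Chebyshev: Pr(|Z̄ − 63.9| ≥ 2.81) ≤ Var(Z̄)/(2.81)² = 122/(1738·2.81²) = 0.0089.

0.0089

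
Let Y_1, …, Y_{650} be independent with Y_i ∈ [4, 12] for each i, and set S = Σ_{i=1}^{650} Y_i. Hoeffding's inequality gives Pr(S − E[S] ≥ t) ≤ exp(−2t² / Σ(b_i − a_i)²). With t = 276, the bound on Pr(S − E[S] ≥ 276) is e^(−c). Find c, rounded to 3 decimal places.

3.662

Σ(b_i − a_i)² = 650·(8)² = 41600.
c = 2t²/41600 = 2·276²/41600 = 3.6623.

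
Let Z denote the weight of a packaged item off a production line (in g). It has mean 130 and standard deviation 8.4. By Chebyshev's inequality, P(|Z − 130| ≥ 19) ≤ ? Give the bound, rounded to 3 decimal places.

Chebyshev: P(|Z − μ| ≥ t) ≤ Var(Z)/t².
Var(Z) = σ² = 8.4² = 70.56.
Bound = 70.56 / 361 = 0.1955.

0.195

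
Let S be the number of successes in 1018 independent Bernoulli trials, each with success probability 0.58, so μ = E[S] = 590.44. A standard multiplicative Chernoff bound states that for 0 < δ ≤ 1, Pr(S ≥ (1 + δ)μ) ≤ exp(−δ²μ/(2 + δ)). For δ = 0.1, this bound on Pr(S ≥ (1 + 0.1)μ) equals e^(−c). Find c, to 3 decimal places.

c = δ²μ/(2 + δ) = 0.1²·590.44/(2 + 0.1) = 2.8116.

2.812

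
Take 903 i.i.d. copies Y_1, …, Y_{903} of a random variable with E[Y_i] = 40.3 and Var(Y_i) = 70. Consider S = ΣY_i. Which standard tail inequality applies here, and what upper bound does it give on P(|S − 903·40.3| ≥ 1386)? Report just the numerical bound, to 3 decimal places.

With mean and variance of each term known, Chebyshev's inequality bounds the deviation of the sum (or sample mean).
Var(S) = n·Var(Y_i) = 903·70 = 63210.
Chebyshev: P(|S − 903·40.3| ≥ 1386) ≤ Var(S)/1386² = 63210/1920996 = 0.0329.

0.033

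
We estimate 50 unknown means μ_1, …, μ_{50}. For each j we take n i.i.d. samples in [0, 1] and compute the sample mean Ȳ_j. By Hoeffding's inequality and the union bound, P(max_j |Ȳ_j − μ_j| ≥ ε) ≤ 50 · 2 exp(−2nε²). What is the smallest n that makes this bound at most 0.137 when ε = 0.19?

92

Need 2·50·exp(−2nε²) ≤ 0.137, i.e. exp(−2nε²) ≤ 0.137/100.
So 2nε² ≥ ln(100/0.137) = 6.592945.
Hence n ≥ 6.592945/(2·0.19²) = 91.315.
The smallest integer n is 92.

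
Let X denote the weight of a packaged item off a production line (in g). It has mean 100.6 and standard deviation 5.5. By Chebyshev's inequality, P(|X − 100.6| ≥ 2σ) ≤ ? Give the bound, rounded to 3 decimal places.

0.250

Chebyshev: P(|X − μ| ≥ t) ≤ Var(X)/t².
Var(X) = σ² = 5.5² = 30.25.
t = 2·5.5 = 11.
Bound = 30.25 / 121 = 0.2500.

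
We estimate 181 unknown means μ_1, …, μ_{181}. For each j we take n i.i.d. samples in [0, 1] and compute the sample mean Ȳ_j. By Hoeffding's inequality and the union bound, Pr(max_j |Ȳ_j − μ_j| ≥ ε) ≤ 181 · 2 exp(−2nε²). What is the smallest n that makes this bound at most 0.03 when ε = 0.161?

Need 2·181·exp(−2nε²) ≤ 0.03, i.e. exp(−2nε²) ≤ 0.03/362.
So 2nε² ≥ ln(362/0.03) = 9.398202.
Hence n ≥ 9.398202/(2·0.161²) = 181.285.
The smallest integer n is 182.

182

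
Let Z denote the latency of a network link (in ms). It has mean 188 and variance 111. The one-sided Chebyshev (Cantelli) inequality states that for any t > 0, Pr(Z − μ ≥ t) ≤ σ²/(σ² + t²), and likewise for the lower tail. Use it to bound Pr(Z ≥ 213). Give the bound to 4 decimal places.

Here σ² = 111 and t = 25, so σ² + t² = 736.
Cantelli's bound: 111/736 = 0.1508.

0.1508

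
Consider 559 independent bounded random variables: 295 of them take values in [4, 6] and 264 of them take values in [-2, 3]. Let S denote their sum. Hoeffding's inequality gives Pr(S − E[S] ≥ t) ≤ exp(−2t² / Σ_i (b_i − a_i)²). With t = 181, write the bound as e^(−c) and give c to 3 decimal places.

Σ(b_i − a_i)² = 295·2² + 264·5² = 7780.
c = 2t² / 7780 = 2·181² / 7780 = 8.4219.

8.422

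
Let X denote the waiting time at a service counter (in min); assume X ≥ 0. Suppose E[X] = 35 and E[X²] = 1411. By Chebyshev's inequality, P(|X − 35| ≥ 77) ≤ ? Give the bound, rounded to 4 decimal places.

0.0314

Var(X) = E[X²] − (E[X])² = 1411 − 1225 = 186.
Chebyshev's inequality: P(|X − μ| ≥ t) ≤ Var(X)/t² = 186/5929 = 0.0314.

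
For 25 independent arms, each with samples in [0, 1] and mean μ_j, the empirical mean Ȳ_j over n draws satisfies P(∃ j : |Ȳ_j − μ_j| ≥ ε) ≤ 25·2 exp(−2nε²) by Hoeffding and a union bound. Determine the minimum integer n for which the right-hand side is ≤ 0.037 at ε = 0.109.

Need 2·25·exp(−2nε²) ≤ 0.037, i.e. exp(−2nε²) ≤ 0.037/50.
So 2nε² ≥ ln(50/0.037) = 7.208860.
Hence n ≥ 7.208860/(2·0.109²) = 303.378.
The smallest integer n is 304.

304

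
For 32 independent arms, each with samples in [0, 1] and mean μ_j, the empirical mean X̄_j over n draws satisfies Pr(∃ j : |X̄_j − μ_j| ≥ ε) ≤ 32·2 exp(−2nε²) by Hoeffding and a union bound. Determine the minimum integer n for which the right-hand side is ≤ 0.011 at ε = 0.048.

1882

Need 2·32·exp(−2nε²) ≤ 0.011, i.e. exp(−2nε²) ≤ 0.011/64.
So 2nε² ≥ ln(64/0.011) = 8.668743.
Hence n ≥ 8.668743/(2·0.048²) = 1881.238.
The smallest integer n is 1882.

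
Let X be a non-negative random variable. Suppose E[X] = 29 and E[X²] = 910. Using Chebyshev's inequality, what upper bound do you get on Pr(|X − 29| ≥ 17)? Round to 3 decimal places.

0.239

Var(X) = E[X²] − (E[X])² = 910 − 841 = 69.
Chebyshev's inequality: Pr(|X − μ| ≥ t) ≤ Var(X)/t² = 69/289 = 0.2388.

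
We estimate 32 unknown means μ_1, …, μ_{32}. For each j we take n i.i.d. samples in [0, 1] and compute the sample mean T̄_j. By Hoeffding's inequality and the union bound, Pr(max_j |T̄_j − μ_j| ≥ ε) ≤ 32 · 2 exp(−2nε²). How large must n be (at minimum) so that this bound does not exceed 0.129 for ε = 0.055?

1026

Need 2·32·exp(−2nε²) ≤ 0.129, i.e. exp(−2nε²) ≤ 0.129/64.
So 2nε² ≥ ln(64/0.129) = 6.206826.
Hence n ≥ 6.206826/(2·0.055²) = 1025.922.
The smallest integer n is 1026.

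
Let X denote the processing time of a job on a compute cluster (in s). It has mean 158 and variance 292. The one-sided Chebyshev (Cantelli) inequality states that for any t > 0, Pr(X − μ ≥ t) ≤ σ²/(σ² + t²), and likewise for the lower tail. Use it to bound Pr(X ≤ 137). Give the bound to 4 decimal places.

Here σ² = 292 and t = 21, so σ² + t² = 733.
Cantelli's bound: 292/733 = 0.3984.

0.3984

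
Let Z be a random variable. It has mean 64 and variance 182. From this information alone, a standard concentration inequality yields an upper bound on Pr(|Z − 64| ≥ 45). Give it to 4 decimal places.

Mean and variance are known, so Chebyshev's inequality applies.
Chebyshev: Pr(|Z − μ| ≥ t) ≤ Var(Z)/t².
Bound = 182 / 2025 = 0.0899.

0.0899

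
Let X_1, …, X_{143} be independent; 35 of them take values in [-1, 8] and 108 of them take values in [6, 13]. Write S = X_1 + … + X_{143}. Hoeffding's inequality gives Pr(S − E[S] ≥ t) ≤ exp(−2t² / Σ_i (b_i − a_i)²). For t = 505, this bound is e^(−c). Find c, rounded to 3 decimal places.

Σ(b_i − a_i)² = 35·9² + 108·7² = 8127.
c = 2t² / 8127 = 2·505² / 8127 = 62.7599.

62.760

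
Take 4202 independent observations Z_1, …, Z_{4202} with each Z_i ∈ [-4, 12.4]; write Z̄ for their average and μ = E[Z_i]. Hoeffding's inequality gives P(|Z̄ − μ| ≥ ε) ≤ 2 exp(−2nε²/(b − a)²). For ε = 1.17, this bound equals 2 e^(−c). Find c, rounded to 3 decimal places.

42.773

c = 2nε²/(b − a)² = 2·4202·1.17² / 16.4² = 42.7730.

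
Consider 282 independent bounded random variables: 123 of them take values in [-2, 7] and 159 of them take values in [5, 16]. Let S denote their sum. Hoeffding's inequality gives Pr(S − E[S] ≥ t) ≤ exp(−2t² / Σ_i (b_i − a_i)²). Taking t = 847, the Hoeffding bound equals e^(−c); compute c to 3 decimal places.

49.134

Σ(b_i − a_i)² = 123·9² + 159·11² = 29202.
c = 2t² / 29202 = 2·847² / 29202 = 49.1342.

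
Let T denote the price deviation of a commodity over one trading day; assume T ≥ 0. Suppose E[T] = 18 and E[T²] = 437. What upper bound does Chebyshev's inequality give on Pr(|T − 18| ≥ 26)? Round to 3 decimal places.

0.167

Var(T) = E[T²] − (E[T])² = 437 − 324 = 113.
Chebyshev's inequality: Pr(|T − μ| ≥ t) ≤ Var(T)/t² = 113/676 = 0.1672.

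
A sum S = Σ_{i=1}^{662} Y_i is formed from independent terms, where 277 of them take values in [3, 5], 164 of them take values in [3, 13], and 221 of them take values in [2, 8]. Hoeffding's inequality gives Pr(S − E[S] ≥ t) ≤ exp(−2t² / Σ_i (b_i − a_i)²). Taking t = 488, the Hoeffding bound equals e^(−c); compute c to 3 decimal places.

18.704

Σ(b_i − a_i)² = 277·2² + 164·10² + 221·6² = 25464.
c = 2t² / 25464 = 2·488² / 25464 = 18.7044.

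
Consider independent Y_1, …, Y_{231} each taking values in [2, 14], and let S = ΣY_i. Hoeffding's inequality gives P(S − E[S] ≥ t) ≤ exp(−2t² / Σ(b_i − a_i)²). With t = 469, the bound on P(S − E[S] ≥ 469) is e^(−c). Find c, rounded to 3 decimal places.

Σ(b_i − a_i)² = 231·(12)² = 33264.
c = 2t²/33264 = 2·469²/33264 = 13.2252.

13.225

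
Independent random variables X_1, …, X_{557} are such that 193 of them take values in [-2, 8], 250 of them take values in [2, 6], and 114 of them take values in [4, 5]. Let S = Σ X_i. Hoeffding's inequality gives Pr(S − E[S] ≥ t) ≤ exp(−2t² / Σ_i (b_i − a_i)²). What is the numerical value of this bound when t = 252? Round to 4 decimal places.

0.0044

Σ(b_i − a_i)² = 193·10² + 250·4² + 114·1² = 23414.
Exponent = 2·252² / 23414 = 5.42445.
Bound = exp(−5.42445) = 0.00441.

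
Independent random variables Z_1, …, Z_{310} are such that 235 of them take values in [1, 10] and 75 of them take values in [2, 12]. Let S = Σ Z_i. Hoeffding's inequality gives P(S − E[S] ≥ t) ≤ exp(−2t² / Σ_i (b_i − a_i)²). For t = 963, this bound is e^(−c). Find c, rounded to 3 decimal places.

69.898

Σ(b_i − a_i)² = 235·9² + 75·10² = 26535.
c = 2t² / 26535 = 2·963² / 26535 = 69.8978.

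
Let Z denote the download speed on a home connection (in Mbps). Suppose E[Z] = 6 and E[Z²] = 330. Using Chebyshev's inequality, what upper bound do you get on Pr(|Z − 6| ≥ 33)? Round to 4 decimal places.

0.2700

Var(Z) = E[Z²] − (E[Z])² = 330 − 36 = 294.
Chebyshev's inequality: Pr(|Z − μ| ≥ t) ≤ Var(Z)/t² = 294/1089 = 0.2700.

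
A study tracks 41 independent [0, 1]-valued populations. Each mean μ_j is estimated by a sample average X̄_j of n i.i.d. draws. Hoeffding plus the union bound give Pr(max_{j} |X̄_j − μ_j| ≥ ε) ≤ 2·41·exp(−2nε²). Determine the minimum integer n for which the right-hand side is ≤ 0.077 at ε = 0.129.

Need 2·41·exp(−2nε²) ≤ 0.077, i.e. exp(−2nε²) ≤ 0.077/82.
So 2nε² ≥ ln(82/0.077) = 6.970669.
Hence n ≥ 6.970669/(2·0.129²) = 209.443.
The smallest integer n is 210.

210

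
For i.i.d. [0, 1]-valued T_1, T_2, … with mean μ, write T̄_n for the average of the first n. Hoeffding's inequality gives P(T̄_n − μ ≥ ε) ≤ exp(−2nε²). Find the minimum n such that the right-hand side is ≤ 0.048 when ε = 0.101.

Require exp(−2nε²) ≤ 0.048, i.e. 2nε² ≥ ln(1/0.048) = 3.036554.
So n ≥ 3.036554 / (2·0.101²) = 148.836.
The smallest integer n is 149.

149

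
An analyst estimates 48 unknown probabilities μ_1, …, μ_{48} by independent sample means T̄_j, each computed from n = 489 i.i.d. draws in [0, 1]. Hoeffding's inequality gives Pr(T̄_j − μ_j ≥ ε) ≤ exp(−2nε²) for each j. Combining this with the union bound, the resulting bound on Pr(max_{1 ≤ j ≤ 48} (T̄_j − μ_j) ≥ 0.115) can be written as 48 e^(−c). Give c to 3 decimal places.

Union bound over the 48 events: Pr(max_{1 ≤ j ≤ 48} (T̄_j − μ_j) ≥ 0.115) ≤ 48·exp(−2nε²) = 48 exp(−2·489·0.115²).
So c = 2·489·0.115² = 12.9340.

12.934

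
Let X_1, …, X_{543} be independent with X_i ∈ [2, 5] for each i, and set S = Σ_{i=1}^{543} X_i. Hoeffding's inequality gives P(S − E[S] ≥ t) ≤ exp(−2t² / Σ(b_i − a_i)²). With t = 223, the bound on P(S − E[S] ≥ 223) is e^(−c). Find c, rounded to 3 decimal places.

20.352

Σ(b_i − a_i)² = 543·(3)² = 4887.
c = 2t²/4887 = 2·223²/4887 = 20.3515.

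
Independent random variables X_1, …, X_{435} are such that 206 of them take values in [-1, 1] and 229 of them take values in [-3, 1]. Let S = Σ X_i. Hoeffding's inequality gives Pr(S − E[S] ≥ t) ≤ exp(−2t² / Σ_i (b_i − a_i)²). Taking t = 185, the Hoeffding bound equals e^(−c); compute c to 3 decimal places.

15.252

Σ(b_i − a_i)² = 206·2² + 229·4² = 4488.
c = 2t² / 4488 = 2·185² / 4488 = 15.2518.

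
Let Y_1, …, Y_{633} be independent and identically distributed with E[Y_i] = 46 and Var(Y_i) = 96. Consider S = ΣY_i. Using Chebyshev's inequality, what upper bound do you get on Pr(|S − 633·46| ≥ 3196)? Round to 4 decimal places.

0.0059

Var(S) = n·Var(Y_i) = 633·96 = 60768.
Chebyshev: Pr(|S − 633·46| ≥ 3196) ≤ Var(S)/3196² = 60768/10214416 = 0.0059.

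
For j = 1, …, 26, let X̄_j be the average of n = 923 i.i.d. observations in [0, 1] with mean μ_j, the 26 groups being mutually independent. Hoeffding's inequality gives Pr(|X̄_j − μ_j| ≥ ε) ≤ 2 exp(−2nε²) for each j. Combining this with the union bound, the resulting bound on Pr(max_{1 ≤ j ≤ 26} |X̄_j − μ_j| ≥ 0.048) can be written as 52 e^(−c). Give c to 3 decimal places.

Union bound over the 26 events: Pr(max_{1 ≤ j ≤ 26} |X̄_j − μ_j| ≥ 0.048) ≤ 26·2·exp(−2nε²) = 52 exp(−2·923·0.048²).
So c = 2·923·0.048² = 4.2532.

4.253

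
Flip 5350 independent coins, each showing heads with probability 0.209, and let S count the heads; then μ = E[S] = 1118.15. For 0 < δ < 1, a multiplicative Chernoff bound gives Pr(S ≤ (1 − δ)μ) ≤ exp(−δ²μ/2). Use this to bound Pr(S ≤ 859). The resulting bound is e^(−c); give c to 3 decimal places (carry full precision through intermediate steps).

Write 859 = (1 − δ)μ, so δ = 1 − 859/1118.15 = 0.2317668…
Then the exponent is δ²μ/2 = (μ − 859)²/(2μ) = 30.031178.

30.031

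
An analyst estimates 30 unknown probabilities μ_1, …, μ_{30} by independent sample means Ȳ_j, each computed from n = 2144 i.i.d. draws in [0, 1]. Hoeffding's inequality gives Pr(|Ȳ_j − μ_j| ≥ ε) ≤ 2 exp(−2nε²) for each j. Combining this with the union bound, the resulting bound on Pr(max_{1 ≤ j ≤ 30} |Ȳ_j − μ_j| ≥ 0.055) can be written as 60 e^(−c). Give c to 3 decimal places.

Union bound over the 30 events: Pr(max_{1 ≤ j ≤ 30} |Ȳ_j − μ_j| ≥ 0.055) ≤ 30·2·exp(−2nε²) = 60 exp(−2·2144·0.055²).
So c = 2·2144·0.055² = 12.9712.

12.971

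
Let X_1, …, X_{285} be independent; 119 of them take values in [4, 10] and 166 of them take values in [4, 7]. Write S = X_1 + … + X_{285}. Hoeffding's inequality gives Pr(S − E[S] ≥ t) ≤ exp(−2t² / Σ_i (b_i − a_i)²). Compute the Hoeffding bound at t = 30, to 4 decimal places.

Σ(b_i − a_i)² = 119·6² + 166·3² = 5778.
Exponent = 2·30² / 5778 = 0.31153.
Bound = exp(−0.31153) = 0.73233.

0.7323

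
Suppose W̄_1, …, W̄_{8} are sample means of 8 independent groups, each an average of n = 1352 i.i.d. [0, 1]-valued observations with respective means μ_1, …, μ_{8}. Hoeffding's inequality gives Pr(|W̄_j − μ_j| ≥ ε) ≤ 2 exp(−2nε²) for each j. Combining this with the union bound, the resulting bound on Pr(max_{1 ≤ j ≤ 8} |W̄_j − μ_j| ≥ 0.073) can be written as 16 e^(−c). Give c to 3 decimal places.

Union bound over the 8 events: Pr(max_{1 ≤ j ≤ 8} |W̄_j − μ_j| ≥ 0.073) ≤ 8·2·exp(−2nε²) = 16 exp(−2·1352·0.073²).
So c = 2·1352·0.073² = 14.4096.

14.410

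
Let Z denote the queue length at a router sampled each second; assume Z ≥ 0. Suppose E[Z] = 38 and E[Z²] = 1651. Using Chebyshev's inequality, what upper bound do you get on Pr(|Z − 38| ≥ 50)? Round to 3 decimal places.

0.083

Var(Z) = E[Z²] − (E[Z])² = 1651 − 1444 = 207.
Chebyshev's inequality: Pr(|Z − μ| ≥ t) ≤ Var(Z)/t² = 207/2500 = 0.0828.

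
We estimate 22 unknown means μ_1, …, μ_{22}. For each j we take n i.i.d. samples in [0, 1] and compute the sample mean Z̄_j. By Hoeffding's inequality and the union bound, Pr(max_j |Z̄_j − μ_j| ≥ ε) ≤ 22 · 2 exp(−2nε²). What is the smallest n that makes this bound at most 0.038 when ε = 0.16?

Need 2·22·exp(−2nε²) ≤ 0.038, i.e. exp(−2nε²) ≤ 0.038/44.
So 2nε² ≥ ln(44/0.038) = 7.054359.
Hence n ≥ 7.054359/(2·0.16²) = 137.780.
The smallest integer n is 138.

138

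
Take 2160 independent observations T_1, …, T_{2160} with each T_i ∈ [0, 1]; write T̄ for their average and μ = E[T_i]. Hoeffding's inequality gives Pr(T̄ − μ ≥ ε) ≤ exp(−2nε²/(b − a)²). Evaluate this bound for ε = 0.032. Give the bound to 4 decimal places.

0.0120

Exponent: 2nε²/(b − a)² = 2·2160·0.032² / 1² = 4.42368.
Bound = exp(−4.42368) = 0.01199.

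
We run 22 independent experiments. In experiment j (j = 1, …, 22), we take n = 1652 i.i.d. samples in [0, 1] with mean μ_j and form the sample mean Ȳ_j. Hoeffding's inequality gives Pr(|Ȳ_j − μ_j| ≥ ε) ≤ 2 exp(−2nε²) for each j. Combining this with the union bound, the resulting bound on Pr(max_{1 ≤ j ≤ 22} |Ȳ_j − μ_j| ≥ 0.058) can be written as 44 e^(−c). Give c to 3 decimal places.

Union bound over the 22 events: Pr(max_{1 ≤ j ≤ 22} |Ȳ_j − μ_j| ≥ 0.058) ≤ 22·2·exp(−2nε²) = 44 exp(−2·1652·0.058²).
So c = 2·1652·0.058² = 11.1147.

11.115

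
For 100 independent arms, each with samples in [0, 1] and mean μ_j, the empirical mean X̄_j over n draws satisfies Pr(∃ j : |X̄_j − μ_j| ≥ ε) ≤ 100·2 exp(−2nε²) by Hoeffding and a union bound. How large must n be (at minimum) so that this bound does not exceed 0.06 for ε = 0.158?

163

Need 2·100·exp(−2nε²) ≤ 0.06, i.e. exp(−2nε²) ≤ 0.06/200.
So 2nε² ≥ ln(200/0.06) = 8.111728.
Hence n ≥ 8.111728/(2·0.158²) = 162.469.
The smallest integer n is 163.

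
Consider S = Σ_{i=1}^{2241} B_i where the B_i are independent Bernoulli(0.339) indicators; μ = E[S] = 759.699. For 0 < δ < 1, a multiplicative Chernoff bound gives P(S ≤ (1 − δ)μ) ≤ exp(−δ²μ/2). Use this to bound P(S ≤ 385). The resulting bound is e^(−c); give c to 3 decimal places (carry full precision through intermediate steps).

92.405

Write 385 = (1 − δ)μ, so δ = 1 − 385/759.699 = 0.4932203…
Then the exponent is δ²μ/2 = (μ − 385)²/(2μ) = 92.404584.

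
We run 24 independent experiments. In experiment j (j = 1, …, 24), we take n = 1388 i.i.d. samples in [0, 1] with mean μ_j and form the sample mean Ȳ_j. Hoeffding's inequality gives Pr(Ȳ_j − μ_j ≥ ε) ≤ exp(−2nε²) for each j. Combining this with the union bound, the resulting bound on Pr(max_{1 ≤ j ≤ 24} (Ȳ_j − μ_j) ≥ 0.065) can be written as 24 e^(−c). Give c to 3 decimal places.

11.729

Union bound over the 24 events: Pr(max_{1 ≤ j ≤ 24} (Ȳ_j − μ_j) ≥ 0.065) ≤ 24·exp(−2nε²) = 24 exp(−2·1388·0.065²).
So c = 2·1388·0.065² = 11.7286.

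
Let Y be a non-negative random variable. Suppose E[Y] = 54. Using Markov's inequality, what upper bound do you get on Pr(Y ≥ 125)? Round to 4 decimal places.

0.4320

Markov's inequality: for a non-negative random variable, Pr(Y ≥ a) ≤ E[Y]/a.
Here E[Y] = 54 and a = 125, so the bound is 54/125 = 0.4320.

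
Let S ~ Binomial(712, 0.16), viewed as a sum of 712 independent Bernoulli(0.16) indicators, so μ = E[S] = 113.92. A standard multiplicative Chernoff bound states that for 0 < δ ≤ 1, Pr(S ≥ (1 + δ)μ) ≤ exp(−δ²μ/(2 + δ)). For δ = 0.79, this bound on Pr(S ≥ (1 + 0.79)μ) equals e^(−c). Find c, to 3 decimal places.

c = δ²μ/(2 + δ) = 0.79²·113.92/(2 + 0.79) = 25.4830.

25.483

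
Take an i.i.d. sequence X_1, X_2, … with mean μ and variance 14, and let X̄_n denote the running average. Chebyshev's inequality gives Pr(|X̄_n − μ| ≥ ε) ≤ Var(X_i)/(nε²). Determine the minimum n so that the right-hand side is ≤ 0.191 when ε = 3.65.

6

Require 14/(n·3.65²) ≤ 0.191, i.e. n ≥ 14/(0.191·3.65²) = 5.502.
The smallest integer n is 6.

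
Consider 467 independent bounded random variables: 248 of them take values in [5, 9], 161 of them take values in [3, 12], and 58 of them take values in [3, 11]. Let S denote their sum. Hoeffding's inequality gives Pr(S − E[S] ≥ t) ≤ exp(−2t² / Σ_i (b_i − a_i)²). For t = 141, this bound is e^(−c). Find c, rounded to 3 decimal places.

Σ(b_i − a_i)² = 248·4² + 161·9² + 58·8² = 20721.
c = 2t² / 20721 = 2·141² / 20721 = 1.9189.

1.919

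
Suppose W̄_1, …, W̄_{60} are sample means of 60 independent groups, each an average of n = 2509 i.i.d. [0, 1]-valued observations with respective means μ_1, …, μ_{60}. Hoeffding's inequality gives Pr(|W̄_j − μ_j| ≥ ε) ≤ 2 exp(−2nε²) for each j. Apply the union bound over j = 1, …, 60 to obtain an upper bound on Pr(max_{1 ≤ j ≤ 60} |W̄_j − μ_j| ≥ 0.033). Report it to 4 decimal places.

Per-experiment Hoeffding bound: 2·exp(−2·2509·0.033²) = 2·exp(−5.46460) = 0.0084681.
Union bound over 60 events: 60·0.0084681 = 0.50808.

0.5081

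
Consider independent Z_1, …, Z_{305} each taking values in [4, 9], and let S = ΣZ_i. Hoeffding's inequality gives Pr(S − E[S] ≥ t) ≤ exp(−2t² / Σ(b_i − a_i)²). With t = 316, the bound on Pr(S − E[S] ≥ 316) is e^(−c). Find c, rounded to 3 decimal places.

Σ(b_i − a_i)² = 305·(5)² = 7625.
c = 2t²/7625 = 2·316²/7625 = 26.1917.

26.192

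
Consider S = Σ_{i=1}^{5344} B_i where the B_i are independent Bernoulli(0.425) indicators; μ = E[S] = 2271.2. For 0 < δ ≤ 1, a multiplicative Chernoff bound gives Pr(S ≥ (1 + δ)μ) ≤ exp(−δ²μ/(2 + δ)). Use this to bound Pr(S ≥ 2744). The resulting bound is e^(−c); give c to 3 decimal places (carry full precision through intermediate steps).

44.572

Write 2744 = (1 + δ)μ, so δ = 2744/2271.2 − 1 = 0.2081719…
Then the exponent is δ²μ/(2 + δ) = (2744 − μ)² / (μ·(2 + δ)) = 44.572468.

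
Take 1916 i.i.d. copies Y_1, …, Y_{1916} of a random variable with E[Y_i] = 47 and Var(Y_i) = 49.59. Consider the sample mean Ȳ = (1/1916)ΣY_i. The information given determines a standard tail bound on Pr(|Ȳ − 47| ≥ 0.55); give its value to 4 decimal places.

0.0856

With mean and variance of each term known, Chebyshev's inequality bounds the deviation of the sum (or sample mean).
Var(Ȳ) = Var(Y_i)/n = 49.59/1916 = 0.025882.
Chebyshev: Pr(|Ȳ − 47| ≥ 0.55) ≤ Var(Ȳ)/(0.55)² = 49.59/(1916·0.55²) = 0.0856.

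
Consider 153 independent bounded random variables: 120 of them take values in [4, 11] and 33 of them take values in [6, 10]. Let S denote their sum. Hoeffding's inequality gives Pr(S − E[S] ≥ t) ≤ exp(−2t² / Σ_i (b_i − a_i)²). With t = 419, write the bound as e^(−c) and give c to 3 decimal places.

54.794

Σ(b_i − a_i)² = 120·7² + 33·4² = 6408.
c = 2t² / 6408 = 2·419² / 6408 = 54.7943.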